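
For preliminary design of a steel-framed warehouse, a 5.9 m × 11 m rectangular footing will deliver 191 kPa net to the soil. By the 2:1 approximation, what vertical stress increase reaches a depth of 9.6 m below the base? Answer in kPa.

By the 2:1 method the load spreads at 1 horizontal : 2 vertical, so at depth z the loaded area has grown by z in each plan dimension:
Δσ = qBL/((B+z)(L+z)) = 191×5.9×11/((5.9+9.6)(11+9.6)) = 38.822 kPa

Δσ_z ≈ 38.8 kPa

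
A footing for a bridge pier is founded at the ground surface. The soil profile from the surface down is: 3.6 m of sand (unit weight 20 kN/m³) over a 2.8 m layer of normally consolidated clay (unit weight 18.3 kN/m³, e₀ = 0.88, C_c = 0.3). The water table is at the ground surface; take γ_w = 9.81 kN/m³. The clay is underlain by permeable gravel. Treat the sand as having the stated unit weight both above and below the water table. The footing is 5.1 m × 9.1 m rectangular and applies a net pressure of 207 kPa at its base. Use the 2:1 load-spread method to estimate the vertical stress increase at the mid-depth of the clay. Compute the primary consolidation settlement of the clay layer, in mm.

Mid-depth of clay below the ground surface: z = 3.6 + 2.8/2 = 5 m.
Total vertical stress at mid-clay: σ_v = 20×3.6 + 18.3×1.4 = 97.62 kPa.
Pore pressure: u = 9.81×(5 − 0) = 49.05 kPa.
Initial effective stress: σ'_0 = σ_v − u = 97.62 − 49.05 = 48.57 kPa.
Stress increase at mid-clay by the 2:1 spreading method:
Δσ = qBL/((B+z)(L+z)) = 207×5.1×9.1/((5.1+5)(9.1+5)) = 67.459 kPa
Final effective stress: σ'_f = σ'_0 + Δσ = 48.57 + 67.459 = 116.03 kPa.
Normally consolidated clay, so the full stress increment lies on the virgin compression line:
S_c = C_c·H/(1+e₀)·log₁₀(σ'_f/σ'_0) = 0.3×2.8/(1+0.88)×log₁₀(116.03/48.57)
    = 0.44681 × 0.3782 = 0.169 m

S_c ≈ 169 mm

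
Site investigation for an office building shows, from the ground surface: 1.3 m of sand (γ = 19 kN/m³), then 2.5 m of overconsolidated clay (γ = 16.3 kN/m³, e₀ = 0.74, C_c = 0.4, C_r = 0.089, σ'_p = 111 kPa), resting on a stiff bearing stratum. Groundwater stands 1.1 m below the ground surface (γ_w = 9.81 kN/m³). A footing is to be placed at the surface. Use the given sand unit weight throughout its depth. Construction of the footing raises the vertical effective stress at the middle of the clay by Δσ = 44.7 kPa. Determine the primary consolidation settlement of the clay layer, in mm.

S_c ≈ 49.7 mm

Mid-depth of clay below the ground surface: z = 1.3 + 2.5/2 = 2.55 m.
Total vertical stress at mid-clay: σ_v = 19×1.3 + 16.3×1.25 = 45.075 kPa.
Pore pressure: u = 9.81×(2.55 − 1.1) = 14.225 kPa.
Initial effective stress: σ'_0 = σ_v − u = 45.075 − 14.225 = 30.85 kPa.
Final effective stress: σ'_f = 30.85 + 44.7 = 75.55 kPa.
σ'_f = 75.55 ≤ σ'_p = 111 kPa, so the clay remains overconsolidated and only the recompression index applies:
S_c = C_r·H/(1+e₀)·log₁₀(σ'_f/σ'_0) = 0.089×2.5/1.74×log₁₀(75.55/30.85)
    = 0.12788 × 0.38898 = 0.04974 m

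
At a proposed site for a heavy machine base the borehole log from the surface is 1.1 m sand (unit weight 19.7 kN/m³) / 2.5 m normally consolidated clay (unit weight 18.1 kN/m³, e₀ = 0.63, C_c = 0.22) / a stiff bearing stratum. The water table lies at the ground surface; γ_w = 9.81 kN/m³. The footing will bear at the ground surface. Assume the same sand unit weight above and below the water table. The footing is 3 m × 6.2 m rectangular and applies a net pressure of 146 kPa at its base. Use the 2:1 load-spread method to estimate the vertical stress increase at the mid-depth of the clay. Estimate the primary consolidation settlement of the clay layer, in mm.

Mid-depth of clay below the ground surface: z = 1.1 + 2.5/2 = 2.35 m.
Total vertical stress at mid-clay: σ_v = 19.7×1.1 + 18.1×1.25 = 44.295 kPa.
Pore pressure: u = 9.81×(2.35 − 0) = 23.054 kPa.
Initial effective stress: σ'_0 = σ_v − u = 44.295 − 23.054 = 21.241 kPa.
Stress increase at mid-clay by the 2:1 spreading method:
Δσ = qBL/((B+z)(L+z)) = 146×3×6.2/((3+2.35)(6.2+2.35)) = 59.367 kPa
Final effective stress: σ'_f = σ'_0 + Δσ = 21.241 + 59.367 = 80.608 kPa.
Normally consolidated clay, so the full stress increment lies on the virgin compression line:
S_c = C_c·H/(1+e₀)·log₁₀(σ'_f/σ'_0) = 0.22×2.5/(1+0.63)×log₁₀(80.608/21.241)
    = 0.33742 × 0.5792 = 0.1954 m

S_c ≈ 195 mm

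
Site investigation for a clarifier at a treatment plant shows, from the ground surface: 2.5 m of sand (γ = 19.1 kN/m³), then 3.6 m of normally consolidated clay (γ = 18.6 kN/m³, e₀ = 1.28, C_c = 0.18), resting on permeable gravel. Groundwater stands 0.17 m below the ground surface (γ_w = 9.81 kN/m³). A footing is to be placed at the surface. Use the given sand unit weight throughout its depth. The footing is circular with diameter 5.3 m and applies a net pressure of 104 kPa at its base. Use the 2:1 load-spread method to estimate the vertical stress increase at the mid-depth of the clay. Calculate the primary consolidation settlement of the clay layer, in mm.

S_c ≈ 71.1 mm

Mid-depth of clay below the ground surface: z = 2.5 + 3.6/2 = 4.3 m.
Total vertical stress at mid-clay: σ_v = 19.1×2.5 + 18.6×1.8 = 81.23 kPa.
Pore pressure: u = 9.81×(4.3 − 0.17) = 40.515 kPa.
Initial effective stress: σ'_0 = σ_v − u = 81.23 − 40.515 = 40.715 kPa.
Stress increase at mid-clay by the 2:1 spreading method:
Δσ ≈ qD²/(D+z)² = 104×5.3²/(5.3+4.3)² = 31.699 kPa
Final effective stress: σ'_f = σ'_0 + Δσ = 40.715 + 31.699 = 72.414 kPa.
Normally consolidated clay, so the full stress increment lies on the virgin compression line:
S_c = C_c·H/(1+e₀)·log₁₀(σ'_f/σ'_0) = 0.18×3.6/(1+1.28)×log₁₀(72.414/40.715)
    = 0.28421 × 0.25007 = 0.07107 m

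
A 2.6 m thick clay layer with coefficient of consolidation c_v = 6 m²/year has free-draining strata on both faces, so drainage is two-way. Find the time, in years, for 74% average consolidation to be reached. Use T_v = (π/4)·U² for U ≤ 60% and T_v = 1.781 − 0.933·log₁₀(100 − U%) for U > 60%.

t ≈ 0.13 years

Drainage path length: H_d = H/2 = 1.3 m (double drainage).
U > 60%: T_v = 1.781 − 0.933·log₁₀(100 − 74) = 0.46083.
t = T_v·H_d²/c_v = 0.46083×1.3²/6 = 0.1298 years.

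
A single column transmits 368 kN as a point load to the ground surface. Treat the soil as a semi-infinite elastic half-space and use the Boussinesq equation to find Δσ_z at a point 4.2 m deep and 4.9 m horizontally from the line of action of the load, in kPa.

Δσ_z ≈ 1.16 kPa

Boussinesq vertical stress below a point load on an elastic half-space:
Δσ_z = 3P/(2πz²) · [1 + (r/z)²]^(−5/2)
r/z = 4.9/4.2 = 1.1667; [1+(r/z)²]^(−5/2) = 0.11674.
Δσ_z = 3×368/(2π×4.2²) × 0.11674 = 9.9607 × 0.11674 = 1.163 kPa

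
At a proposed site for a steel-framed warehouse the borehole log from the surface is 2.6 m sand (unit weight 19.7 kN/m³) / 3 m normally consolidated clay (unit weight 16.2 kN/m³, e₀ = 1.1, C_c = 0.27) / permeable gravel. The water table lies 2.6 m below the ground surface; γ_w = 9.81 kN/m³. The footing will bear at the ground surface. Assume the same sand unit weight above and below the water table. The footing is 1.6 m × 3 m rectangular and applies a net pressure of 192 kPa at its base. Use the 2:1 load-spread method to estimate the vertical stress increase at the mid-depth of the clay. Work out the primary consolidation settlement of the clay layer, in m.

Mid-depth of clay below the ground surface: z = 2.6 + 3/2 = 4.1 m.
Total vertical stress at mid-clay: σ_v = 19.7×2.6 + 16.2×1.5 = 75.52 kPa.
Pore pressure: u = 9.81×(4.1 − 2.6) = 14.715 kPa.
Initial effective stress: σ'_0 = σ_v − u = 75.52 − 14.715 = 60.805 kPa.
Stress increase at mid-clay by the 2:1 spreading method:
Δσ = qBL/((B+z)(L+z)) = 192×1.6×3/((1.6+4.1)(3+4.1)) = 22.772 kPa
Final effective stress: σ'_f = σ'_0 + Δσ = 60.805 + 22.772 = 83.577 kPa.
Normally consolidated clay, so the full stress increment lies on the virgin compression line:
S_c = C_c·H/(1+e₀)·log₁₀(σ'_f/σ'_0) = 0.27×3/(1+1.1)×log₁₀(83.577/60.805)
    = 0.38571 × 0.13815 = 0.05329 m

S_c ≈ 0.0533 m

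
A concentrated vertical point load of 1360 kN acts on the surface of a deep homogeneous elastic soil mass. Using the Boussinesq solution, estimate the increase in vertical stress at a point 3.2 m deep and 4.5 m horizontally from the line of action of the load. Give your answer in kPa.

Boussinesq vertical stress below a point load on an elastic half-space:
Δσ_z = 3P/(2πz²) · [1 + (r/z)²]^(−5/2)
r/z = 4.5/3.2 = 1.4062; [1+(r/z)²]^(−5/2) = 0.065367.
Δσ_z = 3×1360/(2π×3.2²) × 0.065367 = 63.413 × 0.065367 = 4.145 kPa

Δσ_z ≈ 4.15 kPa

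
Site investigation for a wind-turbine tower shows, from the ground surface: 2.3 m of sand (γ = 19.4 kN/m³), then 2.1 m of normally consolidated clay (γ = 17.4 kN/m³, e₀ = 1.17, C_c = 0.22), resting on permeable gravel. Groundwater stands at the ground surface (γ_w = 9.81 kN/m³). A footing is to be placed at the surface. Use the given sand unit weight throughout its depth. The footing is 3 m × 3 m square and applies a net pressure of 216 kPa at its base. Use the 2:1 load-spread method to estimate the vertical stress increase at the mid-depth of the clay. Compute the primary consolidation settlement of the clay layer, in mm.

Mid-depth of clay below the ground surface: z = 2.3 + 2.1/2 = 3.35 m.
Total vertical stress at mid-clay: σ_v = 19.4×2.3 + 17.4×1.05 = 62.89 kPa.
Pore pressure: u = 9.81×(3.35 − 0) = 32.864 kPa.
Initial effective stress: σ'_0 = σ_v − u = 62.89 − 32.864 = 30.026 kPa.
Stress increase at mid-clay by the 2:1 spreading method:
Δσ = qBL/((B+z)(L+z)) = 216×3×3/((3+3.35)(3+3.35)) = 48.211 kPa
Final effective stress: σ'_f = σ'_0 + Δσ = 30.026 + 48.211 = 78.237 kPa.
Normally consolidated clay, so the full stress increment lies on the virgin compression line:
S_c = C_c·H/(1+e₀)·log₁₀(σ'_f/σ'_0) = 0.22×2.1/(1+1.17)×log₁₀(78.237/30.026)
    = 0.2129 × 0.41591 = 0.08855 m

S_c ≈ 88.5 mm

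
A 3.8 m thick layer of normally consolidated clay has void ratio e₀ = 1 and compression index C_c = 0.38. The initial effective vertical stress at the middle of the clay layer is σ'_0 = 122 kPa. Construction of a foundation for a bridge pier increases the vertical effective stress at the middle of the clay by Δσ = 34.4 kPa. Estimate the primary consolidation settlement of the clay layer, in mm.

S_c ≈ 77.9 mm

Final effective stress: σ'_f = σ'_0 + Δσ = 122 + 34.4 = 156.4 kPa.
Normally consolidated clay, so the full stress increment lies on the virgin compression line:
S_c = C_c·H/(1+e₀)·log₁₀(σ'_f/σ'_0) = 0.38×3.8/(1+1)×log₁₀(156.4/122)
    = 0.722 × 0.10788 = 0.07789 m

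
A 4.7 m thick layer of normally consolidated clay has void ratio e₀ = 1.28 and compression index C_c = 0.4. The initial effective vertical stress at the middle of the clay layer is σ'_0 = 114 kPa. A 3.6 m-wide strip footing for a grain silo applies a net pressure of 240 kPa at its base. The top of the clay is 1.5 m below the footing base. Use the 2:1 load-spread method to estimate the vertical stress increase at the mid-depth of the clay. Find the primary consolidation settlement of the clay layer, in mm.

S_c ≈ 251 mm

Mid-depth of clay below the footing base: z = 1.5 + 4.7/2 = 3.85 m.
Stress increase at mid-clay by the 2:1 spreading method:
Δσ = qB/(B+z) = 240×3.6/(3.6+3.85) = 115.97 kPa
Final effective stress: σ'_f = σ'_0 + Δσ = 114 + 115.97 = 229.97 kPa.
Normally consolidated clay, so the full stress increment lies on the virgin compression line:
S_c = C_c·H/(1+e₀)·log₁₀(σ'_f/σ'_0) = 0.4×4.7/(1+1.28)×log₁₀(229.97/114)
    = 0.82456 × 0.30477 = 0.2513 m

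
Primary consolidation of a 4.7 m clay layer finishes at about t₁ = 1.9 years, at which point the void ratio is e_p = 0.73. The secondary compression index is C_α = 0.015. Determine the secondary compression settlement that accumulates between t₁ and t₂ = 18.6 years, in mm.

S_s ≈ 40.4 mm

Secondary compression: S_s = C_α·H/(1+e_p)·log₁₀(t₂/t₁)
S_s = 0.015×4.7/(1+0.73)×log₁₀(18.6/1.9)
    = 0.04075 × 0.9908 = 0.04037 m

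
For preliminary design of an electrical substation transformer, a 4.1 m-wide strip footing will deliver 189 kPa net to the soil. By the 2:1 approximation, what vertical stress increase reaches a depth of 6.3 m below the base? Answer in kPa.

Δσ_z ≈ 74.5 kPa

By the 2:1 method the load spreads at 1 horizontal : 2 vertical, so at depth z the loaded area has grown by z in each plan dimension:
Δσ = qB/(B+z) = 189×4.1/(4.1+6.3) = 74.51 kPa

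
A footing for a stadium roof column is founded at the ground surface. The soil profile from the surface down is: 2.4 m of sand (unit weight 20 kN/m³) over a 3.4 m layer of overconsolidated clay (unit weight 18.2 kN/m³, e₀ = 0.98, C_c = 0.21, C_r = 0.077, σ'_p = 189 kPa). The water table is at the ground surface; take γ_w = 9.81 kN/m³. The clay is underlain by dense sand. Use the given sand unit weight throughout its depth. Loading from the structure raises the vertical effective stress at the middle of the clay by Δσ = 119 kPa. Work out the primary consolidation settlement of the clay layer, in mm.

Mid-depth of clay below the ground surface: z = 2.4 + 3.4/2 = 4.1 m.
Total vertical stress at mid-clay: σ_v = 20×2.4 + 18.2×1.7 = 78.94 kPa.
Pore pressure: u = 9.81×(4.1 − 0) = 40.221 kPa.
Initial effective stress: σ'_0 = σ_v − u = 78.94 − 40.221 = 38.719 kPa.
Final effective stress: σ'_f = 38.719 + 119 = 157.72 kPa.
σ'_f = 157.72 ≤ σ'_p = 189 kPa, so the clay remains overconsolidated and only the recompression index applies:
S_c = C_r·H/(1+e₀)·log₁₀(σ'_f/σ'_0) = 0.077×3.4/1.98×log₁₀(157.72/38.719)
    = 0.13222 × 0.60996 = 0.08065 m

S_c ≈ 80.7 mm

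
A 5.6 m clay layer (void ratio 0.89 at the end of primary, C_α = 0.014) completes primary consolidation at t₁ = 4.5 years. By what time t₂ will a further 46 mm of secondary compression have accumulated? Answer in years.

t₂ ≈ 57.8 years

S_s = C_α·H/(1+e_p)·log₁₀(t₂/t₁) ⇒ log₁₀(t₂/t₁) = S_s·(1+e_p)/(C_α·H).
log₁₀(t₂/t₁) = 0.046 × (1+0.89) / (0.014×5.6) = 1.109
t₂ = t₁ × 10^1.109 = 4.5 × 12.85 = 57.83 years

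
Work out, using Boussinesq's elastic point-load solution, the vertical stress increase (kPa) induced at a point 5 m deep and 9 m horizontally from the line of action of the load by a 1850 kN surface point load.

Δσ_z ≈ 0.954 kPa

Boussinesq vertical stress below a point load on an elastic half-space:
Δσ_z = 3P/(2πz²) · [1 + (r/z)²]^(−5/2)
r/z = 9/5 = 1.8; [1+(r/z)²]^(−5/2) = 0.027014.
Δσ_z = 3×1850/(2π×5²) × 0.027014 = 35.332 × 0.027014 = 0.9545 kPa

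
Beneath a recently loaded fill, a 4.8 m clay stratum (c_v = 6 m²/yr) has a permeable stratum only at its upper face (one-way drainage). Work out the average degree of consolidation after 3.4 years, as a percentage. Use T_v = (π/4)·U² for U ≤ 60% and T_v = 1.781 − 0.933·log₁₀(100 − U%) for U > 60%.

U ≈ 90.9 %

Drainage path length: H_d = H = 4.8 m (single drainage).
T_v = c_v·t/H_d² = 6×3.4/4.8² = 0.88542.
T_v = 0.88542 corresponds to the U > 60% branch:
U = 1 − 10^((1.781 − T_v)/0.933)/100 = 0.9088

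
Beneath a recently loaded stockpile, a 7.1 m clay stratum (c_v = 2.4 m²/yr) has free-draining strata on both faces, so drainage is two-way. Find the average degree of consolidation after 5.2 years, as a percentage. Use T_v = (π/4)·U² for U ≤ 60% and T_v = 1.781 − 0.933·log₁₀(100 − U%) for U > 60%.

U ≈ 93 %

Drainage path length: H_d = H/2 = 3.55 m (double drainage).
T_v = c_v·t/H_d² = 2.4×5.2/3.55² = 0.99028.
T_v = 0.99028 corresponds to the U > 60% branch:
U = 1 − 10^((1.781 − T_v)/0.933)/100 = 0.9296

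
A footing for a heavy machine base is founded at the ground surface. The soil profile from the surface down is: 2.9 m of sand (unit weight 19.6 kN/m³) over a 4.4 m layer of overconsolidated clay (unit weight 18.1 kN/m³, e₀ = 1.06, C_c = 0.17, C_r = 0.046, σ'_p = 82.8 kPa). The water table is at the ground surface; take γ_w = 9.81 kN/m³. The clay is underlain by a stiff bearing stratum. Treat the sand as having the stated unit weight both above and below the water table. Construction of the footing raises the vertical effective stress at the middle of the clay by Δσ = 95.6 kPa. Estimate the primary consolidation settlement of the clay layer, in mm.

S_c ≈ 110 mm

Mid-depth of clay below the ground surface: z = 2.9 + 4.4/2 = 5.1 m.
Total vertical stress at mid-clay: σ_v = 19.6×2.9 + 18.1×2.2 = 96.66 kPa.
Pore pressure: u = 9.81×(5.1 − 0) = 50.031 kPa.
Initial effective stress: σ'_0 = σ_v − u = 96.66 − 50.031 = 46.629 kPa.
Final effective stress: σ'_f = 46.629 + 95.6 = 142.23 kPa.
σ'_f = 142.23 > σ'_p = 82.8 kPa, so the stress path crosses the preconsolidation pressure — recompression up to σ'_p, then virgin compression beyond:
S_c = H/(1+e₀)·[C_r·log₁₀(σ'_p/σ'_0) + C_c·log₁₀(σ'_f/σ'_p)]
    = 4.4/2.06 × [0.046×log₁₀(82.8/46.629) + 0.17×log₁₀(142.23/82.8)]
    = 2.1359 × [0.011471 + 0.039943] = 0.1098 m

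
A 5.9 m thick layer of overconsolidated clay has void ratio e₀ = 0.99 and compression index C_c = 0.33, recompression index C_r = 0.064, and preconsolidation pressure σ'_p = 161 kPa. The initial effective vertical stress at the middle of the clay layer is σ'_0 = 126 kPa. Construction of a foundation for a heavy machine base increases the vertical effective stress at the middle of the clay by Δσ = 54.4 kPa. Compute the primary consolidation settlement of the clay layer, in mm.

Final effective stress: σ'_f = 126 + 54.4 = 180.4 kPa.
σ'_f = 180.4 > σ'_p = 161 kPa, so the stress path crosses the preconsolidation pressure — recompression up to σ'_p, then virgin compression beyond:
S_c = H/(1+e₀)·[C_r·log₁₀(σ'_p/σ'_0) + C_c·log₁₀(σ'_f/σ'_p)]
    = 5.9/1.99 × [0.064×log₁₀(161/126) + 0.33×log₁₀(180.4/161)]
    = 2.9648 × [0.0068131 + 0.016306] = 0.06854 m

S_c ≈ 68.5 mm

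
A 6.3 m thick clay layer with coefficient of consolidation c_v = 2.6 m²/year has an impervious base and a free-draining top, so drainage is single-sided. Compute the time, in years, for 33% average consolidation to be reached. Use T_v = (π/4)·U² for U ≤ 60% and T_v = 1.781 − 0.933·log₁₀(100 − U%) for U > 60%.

Drainage path length: H_d = H = 6.3 m (single drainage).
U ≤ 60%: T_v = (π/4)·U² = (π/4)×0.33² = 0.08553.
t = T_v·H_d²/c_v = 0.08553×6.3²/2.6 = 1.306 years.

t ≈ 1.31 years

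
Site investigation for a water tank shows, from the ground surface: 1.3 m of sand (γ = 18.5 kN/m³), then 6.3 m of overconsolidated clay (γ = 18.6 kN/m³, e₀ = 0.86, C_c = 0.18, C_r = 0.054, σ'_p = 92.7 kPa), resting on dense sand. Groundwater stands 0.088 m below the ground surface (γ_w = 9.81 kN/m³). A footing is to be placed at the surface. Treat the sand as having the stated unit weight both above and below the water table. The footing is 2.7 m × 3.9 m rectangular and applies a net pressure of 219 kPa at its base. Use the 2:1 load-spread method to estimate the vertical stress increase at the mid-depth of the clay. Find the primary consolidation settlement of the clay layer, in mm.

S_c ≈ 53.8 mm

Mid-depth of clay below the ground surface: z = 1.3 + 6.3/2 = 4.45 m.
Total vertical stress at mid-clay: σ_v = 18.5×1.3 + 18.6×3.15 = 82.64 kPa.
Pore pressure: u = 9.81×(4.45 − 0.088) = 42.791 kPa.
Initial effective stress: σ'_0 = σ_v − u = 82.64 − 42.791 = 39.849 kPa.
Stress increase at mid-clay by the 2:1 spreading method:
Δσ = qBL/((B+z)(L+z)) = 219×2.7×3.9/((2.7+4.45)(3.9+4.45)) = 38.626 kPa
Final effective stress: σ'_f = 39.849 + 38.626 = 78.475 kPa.
σ'_f = 78.475 ≤ σ'_p = 92.7 kPa, so the clay remains overconsolidated and only the recompression index applies:
S_c = C_r·H/(1+e₀)·log₁₀(σ'_f/σ'_0) = 0.054×6.3/1.86×log₁₀(78.475/39.849)
    = 0.1829 × 0.29431 = 0.05383 m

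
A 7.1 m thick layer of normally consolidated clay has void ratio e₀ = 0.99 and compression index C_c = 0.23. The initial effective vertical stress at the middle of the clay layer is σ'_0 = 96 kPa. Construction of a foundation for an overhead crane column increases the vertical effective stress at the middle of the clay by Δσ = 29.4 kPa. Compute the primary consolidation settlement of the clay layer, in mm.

Final effective stress: σ'_f = σ'_0 + Δσ = 96 + 29.4 = 125.4 kPa.
Normally consolidated clay, so the full stress increment lies on the virgin compression line:
S_c = C_c·H/(1+e₀)·log₁₀(σ'_f/σ'_0) = 0.23×7.1/(1+0.99)×log₁₀(125.4/96)
    = 0.8206 × 0.11603 = 0.09521 m

S_c ≈ 95.2 mm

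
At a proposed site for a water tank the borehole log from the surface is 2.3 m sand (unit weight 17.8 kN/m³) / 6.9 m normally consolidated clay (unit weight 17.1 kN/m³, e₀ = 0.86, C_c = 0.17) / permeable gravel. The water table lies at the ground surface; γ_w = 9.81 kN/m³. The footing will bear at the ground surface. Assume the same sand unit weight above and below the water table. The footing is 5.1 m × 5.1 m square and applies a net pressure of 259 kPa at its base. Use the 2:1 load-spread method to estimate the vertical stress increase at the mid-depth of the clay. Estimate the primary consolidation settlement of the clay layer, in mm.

Mid-depth of clay below the ground surface: z = 2.3 + 6.9/2 = 5.75 m.
Total vertical stress at mid-clay: σ_v = 17.8×2.3 + 17.1×3.45 = 99.935 kPa.
Pore pressure: u = 9.81×(5.75 − 0) = 56.408 kPa.
Initial effective stress: σ'_0 = σ_v − u = 99.935 − 56.408 = 43.527 kPa.
Stress increase at mid-clay by the 2:1 spreading method:
Δσ = qBL/((B+z)(L+z)) = 259×5.1×5.1/((5.1+5.75)(5.1+5.75)) = 57.224 kPa
Final effective stress: σ'_f = σ'_0 + Δσ = 43.527 + 57.224 = 100.75 kPa.
Normally consolidated clay, so the full stress increment lies on the virgin compression line:
S_c = C_c·H/(1+e₀)·log₁₀(σ'_f/σ'_0) = 0.17×6.9/(1+0.86)×log₁₀(100.75/43.527)
    = 0.63065 × 0.36449 = 0.2299 m

S_c ≈ 230 mm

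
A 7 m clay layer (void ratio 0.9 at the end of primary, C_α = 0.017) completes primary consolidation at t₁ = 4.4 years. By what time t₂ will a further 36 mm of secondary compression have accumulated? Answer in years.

S_s = C_α·H/(1+e_p)·log₁₀(t₂/t₁) ⇒ log₁₀(t₂/t₁) = S_s·(1+e_p)/(C_α·H).
log₁₀(t₂/t₁) = 0.036 × (1+0.9) / (0.017×7) = 0.5748
t₂ = t₁ × 10^0.5748 = 4.4 × 3.757 = 16.53 years

t₂ ≈ 16.5 years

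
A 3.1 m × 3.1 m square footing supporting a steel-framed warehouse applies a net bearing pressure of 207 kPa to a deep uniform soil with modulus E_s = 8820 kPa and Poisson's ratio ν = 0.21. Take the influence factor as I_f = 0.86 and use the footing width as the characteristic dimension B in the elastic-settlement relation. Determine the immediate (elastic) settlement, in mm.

S_e ≈ 59.8 mm

Immediate (elastic) settlement: S_e = q·B·(1−ν²)/E_s · I_f.
S_e = 207 × 3.1 × (1 − 0.21²) / 8820 × 0.86
    = 207 × 3.1 × 0.9559 / 8820 × 0.86
    = 0.05981 m = 59.81 mm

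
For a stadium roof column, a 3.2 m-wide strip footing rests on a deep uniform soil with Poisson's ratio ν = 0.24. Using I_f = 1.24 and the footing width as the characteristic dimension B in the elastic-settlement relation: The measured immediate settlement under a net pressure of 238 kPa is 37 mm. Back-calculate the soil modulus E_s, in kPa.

E_s ≈ 24100 kPa

S_e = q·B·(1−ν²)/E_s · I_f  ⇒  E_s = q·B·(1−ν²)·I_f / S_e.
E_s = 238 × 3.2 × 0.9424 × 1.24 / 0.037 = 24050 kPa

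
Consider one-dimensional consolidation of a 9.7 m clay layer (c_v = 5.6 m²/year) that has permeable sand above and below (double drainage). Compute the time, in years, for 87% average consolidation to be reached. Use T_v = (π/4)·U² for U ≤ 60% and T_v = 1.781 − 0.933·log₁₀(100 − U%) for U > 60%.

Drainage path length: H_d = H/2 = 4.85 m (double drainage).
U > 60%: T_v = 1.781 − 0.933·log₁₀(100 − 87) = 0.74169.
t = T_v·H_d²/c_v = 0.74169×4.85²/5.6 = 3.115 years.

t ≈ 3.12 years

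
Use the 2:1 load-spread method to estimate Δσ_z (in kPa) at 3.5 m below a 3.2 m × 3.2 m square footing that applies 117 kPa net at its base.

By the 2:1 method the load spreads at 1 horizontal : 2 vertical, so at depth z the loaded area has grown by z in each plan dimension:
Δσ = qBL/((B+z)(L+z)) = 117×3.2×3.2/((3.2+3.5)(3.2+3.5)) = 26.689 kPa

Δσ_z ≈ 26.7 kPa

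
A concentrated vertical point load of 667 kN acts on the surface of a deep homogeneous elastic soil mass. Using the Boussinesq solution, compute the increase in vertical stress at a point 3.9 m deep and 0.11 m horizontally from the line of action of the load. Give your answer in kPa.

Δσ_z ≈ 20.9 kPa

Boussinesq vertical stress below a point load on an elastic half-space:
Δσ_z = 3P/(2πz²) · [1 + (r/z)²]^(−5/2)
r/z = 0.11/3.9 = 0.028205; [1+(r/z)²]^(−5/2) = 0.99801.
Δσ_z = 3×667/(2π×3.9²) × 0.99801 = 20.938 × 0.99801 = 20.9 kPa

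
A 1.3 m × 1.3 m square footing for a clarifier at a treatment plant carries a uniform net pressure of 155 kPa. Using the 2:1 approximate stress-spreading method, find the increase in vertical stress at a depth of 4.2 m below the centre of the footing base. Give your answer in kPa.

Δσ_z ≈ 8.66 kPa

By the 2:1 method the load spreads at 1 horizontal : 2 vertical, so at depth z the loaded area has grown by z in each plan dimension:
Δσ = qBL/((B+z)(L+z)) = 155×1.3×1.3/((1.3+4.2)(1.3+4.2)) = 8.6595 kPa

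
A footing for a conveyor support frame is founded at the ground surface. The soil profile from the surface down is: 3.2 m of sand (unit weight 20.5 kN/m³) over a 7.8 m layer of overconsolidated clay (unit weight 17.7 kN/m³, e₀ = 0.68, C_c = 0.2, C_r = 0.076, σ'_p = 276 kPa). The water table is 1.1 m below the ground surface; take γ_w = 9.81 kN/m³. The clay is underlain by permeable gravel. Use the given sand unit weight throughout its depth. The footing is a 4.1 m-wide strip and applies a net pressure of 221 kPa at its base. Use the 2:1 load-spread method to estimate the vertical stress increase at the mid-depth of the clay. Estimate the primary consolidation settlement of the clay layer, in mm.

Mid-depth of clay below the ground surface: z = 3.2 + 7.8/2 = 7.1 m.
Total vertical stress at mid-clay: σ_v = 20.5×3.2 + 17.7×3.9 = 134.63 kPa.
Pore pressure: u = 9.81×(7.1 − 1.1) = 58.86 kPa.
Initial effective stress: σ'_0 = σ_v − u = 134.63 − 58.86 = 75.77 kPa.
Stress increase at mid-clay by the 2:1 spreading method:
Δσ = qB/(B+z) = 221×4.1/(4.1+7.1) = 80.902 kPa
Final effective stress: σ'_f = 75.77 + 80.902 = 156.67 kPa.
σ'_f = 156.67 ≤ σ'_p = 276 kPa, so the clay remains overconsolidated and only the recompression index applies:
S_c = C_r·H/(1+e₀)·log₁₀(σ'_f/σ'_0) = 0.076×7.8/1.68×log₁₀(156.67/75.77)
    = 0.35286 × 0.31549 = 0.1113 m

S_c ≈ 111 mm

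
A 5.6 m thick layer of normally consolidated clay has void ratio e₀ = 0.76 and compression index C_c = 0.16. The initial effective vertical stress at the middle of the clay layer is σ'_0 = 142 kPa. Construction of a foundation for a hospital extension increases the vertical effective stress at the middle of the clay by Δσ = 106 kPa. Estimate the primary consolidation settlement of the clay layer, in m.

Final effective stress: σ'_f = σ'_0 + Δσ = 142 + 106 = 248 kPa.
Normally consolidated clay, so the full stress increment lies on the virgin compression line:
S_c = C_c·H/(1+e₀)·log₁₀(σ'_f/σ'_0) = 0.16×5.6/(1+0.76)×log₁₀(248/142)
    = 0.50909 × 0.24216 = 0.1233 m

S_c ≈ 0.123 m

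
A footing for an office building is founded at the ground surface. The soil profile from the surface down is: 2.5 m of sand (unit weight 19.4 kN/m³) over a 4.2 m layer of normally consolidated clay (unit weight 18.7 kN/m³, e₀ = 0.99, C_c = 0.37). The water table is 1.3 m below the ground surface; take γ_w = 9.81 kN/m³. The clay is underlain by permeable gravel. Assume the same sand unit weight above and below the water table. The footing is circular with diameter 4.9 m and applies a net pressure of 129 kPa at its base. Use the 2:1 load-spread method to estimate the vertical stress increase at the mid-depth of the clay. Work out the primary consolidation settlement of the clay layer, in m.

S_c ≈ 0.164 m

Mid-depth of clay below the ground surface: z = 2.5 + 4.2/2 = 4.6 m.
Total vertical stress at mid-clay: σ_v = 19.4×2.5 + 18.7×2.1 = 87.77 kPa.
Pore pressure: u = 9.81×(4.6 − 1.3) = 32.373 kPa.
Initial effective stress: σ'_0 = σ_v − u = 87.77 − 32.373 = 55.397 kPa.
Stress increase at mid-clay by the 2:1 spreading method:
Δσ ≈ qD²/(D+z)² = 129×4.9²/(4.9+4.6)² = 34.319 kPa
Final effective stress: σ'_f = σ'_0 + Δσ = 55.397 + 34.319 = 89.716 kPa.
Normally consolidated clay, so the full stress increment lies on the virgin compression line:
S_c = C_c·H/(1+e₀)·log₁₀(σ'_f/σ'_0) = 0.37×4.2/(1+0.99)×log₁₀(89.716/55.397)
    = 0.7809 × 0.20938 = 0.1635 m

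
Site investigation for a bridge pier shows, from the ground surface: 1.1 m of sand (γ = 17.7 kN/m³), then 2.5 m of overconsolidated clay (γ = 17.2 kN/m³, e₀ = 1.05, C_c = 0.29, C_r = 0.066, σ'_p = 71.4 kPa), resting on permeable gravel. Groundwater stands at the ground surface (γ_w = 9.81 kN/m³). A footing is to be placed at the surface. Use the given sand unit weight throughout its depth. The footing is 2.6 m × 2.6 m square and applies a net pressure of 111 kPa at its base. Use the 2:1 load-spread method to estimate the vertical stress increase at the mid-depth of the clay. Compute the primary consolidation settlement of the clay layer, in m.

S_c ≈ 0.0348 m

Mid-depth of clay below the ground surface: z = 1.1 + 2.5/2 = 2.35 m.
Total vertical stress at mid-clay: σ_v = 17.7×1.1 + 17.2×1.25 = 40.97 kPa.
Pore pressure: u = 9.81×(2.35 − 0) = 23.054 kPa.
Initial effective stress: σ'_0 = σ_v − u = 40.97 − 23.054 = 17.916 kPa.
Stress increase at mid-clay by the 2:1 spreading method:
Δσ = qBL/((B+z)(L+z)) = 111×2.6×2.6/((2.6+2.35)(2.6+2.35)) = 30.624 kPa
Final effective stress: σ'_f = 17.916 + 30.624 = 48.54 kPa.
σ'_f = 48.54 ≤ σ'_p = 71.4 kPa, so the clay remains overconsolidated and only the recompression index applies:
S_c = C_r·H/(1+e₀)·log₁₀(σ'_f/σ'_0) = 0.066×2.5/2.05×log₁₀(48.54/17.916)
    = 0.080487 × 0.43286 = 0.03484 m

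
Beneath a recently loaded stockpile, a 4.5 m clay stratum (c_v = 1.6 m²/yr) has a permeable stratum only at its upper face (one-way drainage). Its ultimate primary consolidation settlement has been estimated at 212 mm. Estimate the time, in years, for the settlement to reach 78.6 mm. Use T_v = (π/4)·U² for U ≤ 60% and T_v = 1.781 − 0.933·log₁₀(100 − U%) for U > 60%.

Drainage path length: H_d = H = 4.5 m (single drainage).
U = S(t)/S_ult = 78.6/212 = 0.3708.
U ≤ 60%: T_v = (π/4)·U² = (π/4)×0.37075² = 0.10796.
t = T_v·H_d²/c_v = 0.10796×4.5²/1.6 = 1.366 years.

t ≈ 1.37 years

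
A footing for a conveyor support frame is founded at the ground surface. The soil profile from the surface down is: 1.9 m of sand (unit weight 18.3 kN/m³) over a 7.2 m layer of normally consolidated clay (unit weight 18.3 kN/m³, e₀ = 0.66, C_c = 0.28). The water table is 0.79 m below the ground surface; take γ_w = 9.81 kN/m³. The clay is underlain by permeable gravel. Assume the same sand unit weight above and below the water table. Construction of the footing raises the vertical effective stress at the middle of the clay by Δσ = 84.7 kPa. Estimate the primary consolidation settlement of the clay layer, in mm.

S_c ≈ 495 mm

Mid-depth of clay below the ground surface: z = 1.9 + 7.2/2 = 5.5 m.
Total vertical stress at mid-clay: σ_v = 18.3×1.9 + 18.3×3.6 = 100.65 kPa.
Pore pressure: u = 9.81×(5.5 − 0.79) = 46.205 kPa.
Initial effective stress: σ'_0 = σ_v − u = 100.65 − 46.205 = 54.445 kPa.
Final effective stress: σ'_f = σ'_0 + Δσ = 54.445 + 84.7 = 139.15 kPa.
Normally consolidated clay, so the full stress increment lies on the virgin compression line:
S_c = C_c·H/(1+e₀)·log₁₀(σ'_f/σ'_0) = 0.28×7.2/(1+0.66)×log₁₀(139.15/54.445)
    = 1.2145 × 0.40753 = 0.4949 m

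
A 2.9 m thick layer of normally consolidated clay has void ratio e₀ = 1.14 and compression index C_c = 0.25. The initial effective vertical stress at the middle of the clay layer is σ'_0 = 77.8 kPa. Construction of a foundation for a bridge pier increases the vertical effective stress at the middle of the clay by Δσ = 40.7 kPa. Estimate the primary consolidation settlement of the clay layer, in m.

Final effective stress: σ'_f = σ'_0 + Δσ = 77.8 + 40.7 = 118.5 kPa.
Normally consolidated clay, so the full stress increment lies on the virgin compression line:
S_c = C_c·H/(1+e₀)·log₁₀(σ'_f/σ'_0) = 0.25×2.9/(1+1.14)×log₁₀(118.5/77.8)
    = 0.33879 × 0.18274 = 0.06191 m

S_c ≈ 0.0619 m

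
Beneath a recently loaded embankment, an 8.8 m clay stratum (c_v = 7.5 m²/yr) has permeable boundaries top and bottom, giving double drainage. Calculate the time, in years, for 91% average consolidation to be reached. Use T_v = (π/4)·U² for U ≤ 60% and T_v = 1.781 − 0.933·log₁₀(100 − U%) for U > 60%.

Drainage path length: H_d = H/2 = 4.4 m (double drainage).
U > 60%: T_v = 1.781 − 0.933·log₁₀(100 − 91) = 0.89069.
t = T_v·H_d²/c_v = 0.89069×4.4²/7.5 = 2.299 years.

t ≈ 2.3 years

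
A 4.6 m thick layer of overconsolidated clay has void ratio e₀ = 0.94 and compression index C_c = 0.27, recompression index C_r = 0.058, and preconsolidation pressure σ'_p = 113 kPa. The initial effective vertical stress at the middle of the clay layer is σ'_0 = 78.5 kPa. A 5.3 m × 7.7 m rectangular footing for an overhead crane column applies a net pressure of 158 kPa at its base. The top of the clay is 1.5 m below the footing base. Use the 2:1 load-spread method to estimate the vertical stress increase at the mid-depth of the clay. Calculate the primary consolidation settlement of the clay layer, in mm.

Mid-depth of clay below the footing base: z = 1.5 + 4.6/2 = 3.8 m.
Stress increase at mid-clay by the 2:1 spreading method:
Δσ = qBL/((B+z)(L+z)) = 158×5.3×7.7/((5.3+3.8)(7.7+3.8)) = 61.615 kPa
Final effective stress: σ'_f = 78.5 + 61.615 = 140.12 kPa.
σ'_f = 140.12 > σ'_p = 113 kPa, so the stress path crosses the preconsolidation pressure — recompression up to σ'_p, then virgin compression beyond:
S_c = H/(1+e₀)·[C_r·log₁₀(σ'_p/σ'_0) + C_c·log₁₀(σ'_f/σ'_p)]
    = 4.6/1.94 × [0.058×log₁₀(113/78.5) + 0.27×log₁₀(140.12/113)]
    = 2.3711 × [0.0091761 + 0.025224] = 0.08157 m

S_c ≈ 81.6 mm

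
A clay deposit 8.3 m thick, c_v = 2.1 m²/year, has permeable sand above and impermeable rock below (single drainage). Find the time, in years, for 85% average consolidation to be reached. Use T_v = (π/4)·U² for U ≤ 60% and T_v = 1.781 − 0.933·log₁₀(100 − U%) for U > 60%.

Drainage path length: H_d = H = 8.3 m (single drainage).
U > 60%: T_v = 1.781 − 0.933·log₁₀(100 − 85) = 0.68371.
t = T_v·H_d²/c_v = 0.68371×8.3²/2.1 = 22.43 years.

t ≈ 22.4 years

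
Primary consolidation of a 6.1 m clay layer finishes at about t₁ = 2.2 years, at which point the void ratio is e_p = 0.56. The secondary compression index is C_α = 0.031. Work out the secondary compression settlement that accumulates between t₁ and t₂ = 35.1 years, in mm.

S_s ≈ 146 mm

Secondary compression: S_s = C_α·H/(1+e_p)·log₁₀(t₂/t₁)
S_s = 0.031×6.1/(1+0.56)×log₁₀(35.1/2.2)
    = 0.1212 × 1.203 = 0.1458 m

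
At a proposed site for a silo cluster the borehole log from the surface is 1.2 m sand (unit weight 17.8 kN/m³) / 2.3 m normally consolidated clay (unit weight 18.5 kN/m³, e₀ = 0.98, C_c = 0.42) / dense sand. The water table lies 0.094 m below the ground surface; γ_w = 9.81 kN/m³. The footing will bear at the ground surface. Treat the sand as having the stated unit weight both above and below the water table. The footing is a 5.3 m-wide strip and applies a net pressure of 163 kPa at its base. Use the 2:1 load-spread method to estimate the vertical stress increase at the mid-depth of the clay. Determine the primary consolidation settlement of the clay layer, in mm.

Mid-depth of clay below the ground surface: z = 1.2 + 2.3/2 = 2.35 m.
Total vertical stress at mid-clay: σ_v = 17.8×1.2 + 18.5×1.15 = 42.635 kPa.
Pore pressure: u = 9.81×(2.35 − 0.094) = 22.131 kPa.
Initial effective stress: σ'_0 = σ_v − u = 42.635 − 22.131 = 20.504 kPa.
Stress increase at mid-clay by the 2:1 spreading method:
Δσ = qB/(B+z) = 163×5.3/(5.3+2.35) = 112.93 kPa
Final effective stress: σ'_f = σ'_0 + Δσ = 20.504 + 112.93 = 133.43 kPa.
Normally consolidated clay, so the full stress increment lies on the virgin compression line:
S_c = C_c·H/(1+e₀)·log₁₀(σ'_f/σ'_0) = 0.42×2.3/(1+0.98)×log₁₀(133.43/20.504)
    = 0.48788 × 0.81341 = 0.3968 m

S_c ≈ 397 mm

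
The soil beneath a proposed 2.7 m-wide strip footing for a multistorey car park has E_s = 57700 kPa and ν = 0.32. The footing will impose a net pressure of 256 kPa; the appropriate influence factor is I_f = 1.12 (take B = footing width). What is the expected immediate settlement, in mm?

Immediate (elastic) settlement: S_e = q·B·(1−ν²)/E_s · I_f.
S_e = 256 × 2.7 × (1 − 0.32²) / 57700 × 1.12
    = 256 × 2.7 × 0.8976 / 57700 × 1.12
    = 0.01204 m = 12.04 mm

S_e ≈ 12 mm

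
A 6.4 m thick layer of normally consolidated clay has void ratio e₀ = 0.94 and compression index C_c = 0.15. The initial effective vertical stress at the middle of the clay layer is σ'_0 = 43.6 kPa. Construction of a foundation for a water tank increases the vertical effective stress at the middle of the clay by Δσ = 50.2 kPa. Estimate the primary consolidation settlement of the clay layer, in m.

S_c ≈ 0.165 m

Final effective stress: σ'_f = σ'_0 + Δσ = 43.6 + 50.2 = 93.8 kPa.
Normally consolidated clay, so the full stress increment lies on the virgin compression line:
S_c = C_c·H/(1+e₀)·log₁₀(σ'_f/σ'_0) = 0.15×6.4/(1+0.94)×log₁₀(93.8/43.6)
    = 0.49485 × 0.33272 = 0.1646 m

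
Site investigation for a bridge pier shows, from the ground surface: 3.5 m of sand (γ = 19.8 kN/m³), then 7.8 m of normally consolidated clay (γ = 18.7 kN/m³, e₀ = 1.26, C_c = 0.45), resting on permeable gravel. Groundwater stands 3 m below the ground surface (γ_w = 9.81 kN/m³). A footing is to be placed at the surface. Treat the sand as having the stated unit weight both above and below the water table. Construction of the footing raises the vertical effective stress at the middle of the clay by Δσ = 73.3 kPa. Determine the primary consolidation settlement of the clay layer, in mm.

S_c ≈ 374 mm

Mid-depth of clay below the ground surface: z = 3.5 + 7.8/2 = 7.4 m.
Total vertical stress at mid-clay: σ_v = 19.8×3.5 + 18.7×3.9 = 142.23 kPa.
Pore pressure: u = 9.81×(7.4 − 3) = 43.164 kPa.
Initial effective stress: σ'_0 = σ_v − u = 142.23 − 43.164 = 99.066 kPa.
Final effective stress: σ'_f = σ'_0 + Δσ = 99.066 + 73.3 = 172.37 kPa.
Normally consolidated clay, so the full stress increment lies on the virgin compression line:
S_c = C_c·H/(1+e₀)·log₁₀(σ'_f/σ'_0) = 0.45×7.8/(1+1.26)×log₁₀(172.37/99.066)
    = 1.5531 × 0.24054 = 0.3736 m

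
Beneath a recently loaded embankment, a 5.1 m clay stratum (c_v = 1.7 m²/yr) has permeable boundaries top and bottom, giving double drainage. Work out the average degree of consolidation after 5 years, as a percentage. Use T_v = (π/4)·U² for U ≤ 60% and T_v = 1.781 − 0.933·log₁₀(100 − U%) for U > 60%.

Drainage path length: H_d = H/2 = 2.55 m (double drainage).
T_v = c_v·t/H_d² = 1.7×5/2.55² = 1.3072.
T_v = 1.3072 corresponds to the U > 60% branch:
U = 1 − 10^((1.781 − T_v)/0.933)/100 = 0.9678

U ≈ 96.8 %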